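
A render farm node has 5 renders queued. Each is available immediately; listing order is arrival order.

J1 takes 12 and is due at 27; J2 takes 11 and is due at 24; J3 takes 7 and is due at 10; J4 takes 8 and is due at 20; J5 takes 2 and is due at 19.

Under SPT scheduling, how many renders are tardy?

2

SPT (increasing processing time): J5 J3 J4 J2 J1.
J5: 0→2, due 19, tardiness 0
J3: 2→9, due 10, tardiness 0
J4: 9→17, due 20, tardiness 0
J2: 17→28, due 24, tardiness 4
J1: 28→40, due 27, tardiness 13
Late renders: 2.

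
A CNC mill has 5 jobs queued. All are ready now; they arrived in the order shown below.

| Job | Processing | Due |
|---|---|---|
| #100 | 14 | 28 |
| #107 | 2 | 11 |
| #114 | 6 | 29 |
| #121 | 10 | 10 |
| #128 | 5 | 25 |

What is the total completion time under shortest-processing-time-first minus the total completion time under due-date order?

SPT (increasing processing time): #107 #128 #114 #121 #100.
#107: 0→2
#128: 2→7
#114: 7→13
#121: 13→23
#100: 23→37
Sum = 2+7+13+23+37 = 82.
EDD (increasing due date): #121 #107 #128 #100 #114.
#121: 0→10
#107: 10→12
#128: 12→17
#100: 17→31
#114: 31→37
Sum = 10+12+17+31+37 = 107.
Difference = 82 − 107 = -25.

-25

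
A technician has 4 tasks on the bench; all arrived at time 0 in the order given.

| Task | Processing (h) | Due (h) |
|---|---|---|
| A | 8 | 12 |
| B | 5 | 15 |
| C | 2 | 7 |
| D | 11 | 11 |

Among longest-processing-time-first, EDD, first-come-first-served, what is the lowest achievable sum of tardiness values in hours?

22

LPT (decreasing processing time): D A B C.
D: 0→11, due 11, tardiness 0
A: 11→19, due 12, tardiness 7
B: 19→24, due 15, tardiness 9
C: 24→26, due 7, tardiness 19
Sum = 0+7+9+19 = 35.
EDD (increasing due date): C D A B.
C: 0→2, due 7, tardiness 0
D: 2→13, due 11, tardiness 2
A: 13→21, due 12, tardiness 9
B: 21→26, due 15, tardiness 11
Sum = 0+2+9+11 = 22.
FIFO (arrival order): A B C D.
A: 0→8, due 12, tardiness 0
B: 8→13, due 15, tardiness 0
C: 13→15, due 7, tardiness 8
D: 15→26, due 11, tardiness 15
Sum = 0+0+8+15 = 23.
LPT 35, EDD 22, FIFO 23 → minimum 22.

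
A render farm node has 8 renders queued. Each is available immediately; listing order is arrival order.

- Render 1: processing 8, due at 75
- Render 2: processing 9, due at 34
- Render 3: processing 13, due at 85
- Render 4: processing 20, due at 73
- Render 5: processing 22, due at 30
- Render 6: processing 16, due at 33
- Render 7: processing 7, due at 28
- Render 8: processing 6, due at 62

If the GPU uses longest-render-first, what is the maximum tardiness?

67

LPT (decreasing processing time): Render 5 Render 4 Render 6 Render 3 Render 2 Render 1 Render 7 Render 8.
Render 5: 0→22, due 30, tardiness 0
Render 4: 22→42, due 73, tardiness 0
Render 6: 42→58, due 33, tardiness 25
Render 3: 58→71, due 85, tardiness 0
Render 2: 71→80, due 34, tardiness 46
Render 1: 80→88, due 75, tardiness 13
Render 7: 88→95, due 28, tardiness 67
Render 8: 95→101, due 62, tardiness 39
Maximum = 67.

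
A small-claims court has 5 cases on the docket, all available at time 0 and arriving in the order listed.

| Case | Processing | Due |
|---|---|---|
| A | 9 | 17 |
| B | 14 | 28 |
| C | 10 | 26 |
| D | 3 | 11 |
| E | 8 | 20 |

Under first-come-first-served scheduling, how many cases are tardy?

FIFO (arrival order): A B C D E.
A: 0→9, due 17, tardiness 0
B: 9→23, due 28, tardiness 0
C: 23→33, due 26, tardiness 7
D: 33→36, due 11, tardiness 25
E: 36→44, due 20, tardiness 24
Late cases: 3.

3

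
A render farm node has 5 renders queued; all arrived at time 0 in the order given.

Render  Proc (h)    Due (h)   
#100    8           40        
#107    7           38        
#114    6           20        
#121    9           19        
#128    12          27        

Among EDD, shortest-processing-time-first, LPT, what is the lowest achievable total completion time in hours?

112

EDD (increasing due date): #121 #114 #128 #107 #100.
#121: 0→9
#114: 9→15
#128: 15→27
#107: 27→34
#100: 34→42
Sum = 9+15+27+34+42 = 127.
SPT (increasing processing time): #114 #107 #100 #121 #128.
#114: 0→6
#107: 6→13
#100: 13→21
#121: 21→30
#128: 30→42
Sum = 6+13+21+30+42 = 112.
LPT (decreasing processing time): #128 #121 #100 #107 #114.
#128: 0→12
#121: 12→21
#100: 21→29
#107: 29→36
#114: 36→42
Sum = 12+21+29+36+42 = 140.
EDD 127, SPT 112, LPT 140 → minimum 112.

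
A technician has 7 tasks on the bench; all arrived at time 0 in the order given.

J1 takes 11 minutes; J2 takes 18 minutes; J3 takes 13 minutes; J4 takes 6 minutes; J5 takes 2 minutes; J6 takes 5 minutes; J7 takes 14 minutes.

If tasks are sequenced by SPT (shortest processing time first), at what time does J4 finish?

13

SPT (increasing processing time): J5 J6 J4 J1 J3 J7 J2.
J5: 0→2
J6: 2→7
J4: 7→13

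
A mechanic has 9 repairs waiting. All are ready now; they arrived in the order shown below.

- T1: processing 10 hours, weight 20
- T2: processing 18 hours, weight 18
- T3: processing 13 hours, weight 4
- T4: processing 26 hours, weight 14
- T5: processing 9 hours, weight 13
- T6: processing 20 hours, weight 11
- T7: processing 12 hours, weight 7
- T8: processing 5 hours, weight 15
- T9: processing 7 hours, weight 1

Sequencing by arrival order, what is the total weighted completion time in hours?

FIFO (arrival order): T1 T2 T3 T4 T5 T6 T7 T8 T9.
T1: finishes 10, weight 20, w·C = 200
T2: finishes 28, weight 18, w·C = 504
T3: finishes 41, weight 4, w·C = 164
T4: finishes 67, weight 14, w·C = 938
T5: finishes 76, weight 13, w·C = 988
T6: finishes 96, weight 11, w·C = 1056
T7: finishes 108, weight 7, w·C = 756
T8: finishes 113, weight 15, w·C = 1695
T9: finishes 120, weight 1, w·C = 120
Sum = 200+504+164+938+988+1056+756+1695+120 = 6421.

6421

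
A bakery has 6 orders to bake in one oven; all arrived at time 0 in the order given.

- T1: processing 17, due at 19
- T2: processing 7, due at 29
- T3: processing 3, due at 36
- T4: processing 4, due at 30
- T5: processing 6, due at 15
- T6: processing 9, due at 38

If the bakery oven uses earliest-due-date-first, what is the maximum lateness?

8

EDD (increasing due date): T5 T1 T2 T4 T3 T6.
T5: 0→6, due 15, lateness -9
T1: 6→23, due 19, lateness 4
T2: 23→30, due 29, lateness 1
T4: 30→34, due 30, lateness 4
T3: 34→37, due 36, lateness 1
T6: 37→46, due 38, lateness 8
Maximum = 8.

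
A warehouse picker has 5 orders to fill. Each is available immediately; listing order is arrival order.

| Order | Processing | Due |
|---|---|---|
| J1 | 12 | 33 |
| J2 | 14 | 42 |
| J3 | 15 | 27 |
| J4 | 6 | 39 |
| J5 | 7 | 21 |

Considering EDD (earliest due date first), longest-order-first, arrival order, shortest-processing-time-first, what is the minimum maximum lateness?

12

EDD (increasing due date): J5 J3 J1 J4 J2.
J5: 0→7, due 21, lateness -14
J3: 7→22, due 27, lateness -5
J1: 22→34, due 33, lateness 1
J4: 34→40, due 39, lateness 1
J2: 40→54, due 42, lateness 12
Maximum = 12.
LPT (decreasing processing time): J3 J2 J1 J5 J4.
J3: 0→15, due 27, lateness -12
J2: 15→29, due 42, lateness -13
J1: 29→41, due 33, lateness 8
J5: 41→48, due 21, lateness 27
J4: 48→54, due 39, lateness 15
Maximum = 27.
FIFO (arrival order): J1 J2 J3 J4 J5.
J1: 0→12, due 33, lateness -21
J2: 12→26, due 42, lateness -16
J3: 26→41, due 27, lateness 14
J4: 41→47, due 39, lateness 8
J5: 47→54, due 21, lateness 33
Maximum = 33.
SPT (increasing processing time): J4 J5 J1 J2 J3.
J4: 0→6, due 39, lateness -33
J5: 6→13, due 21, lateness -8
J1: 13→25, due 33, lateness -8
J2: 25→39, due 42, lateness -3
J3: 39→54, due 27, lateness 27
Maximum = 27.
EDD 12, LPT 27, FIFO 33, SPT 27 → minimum 12.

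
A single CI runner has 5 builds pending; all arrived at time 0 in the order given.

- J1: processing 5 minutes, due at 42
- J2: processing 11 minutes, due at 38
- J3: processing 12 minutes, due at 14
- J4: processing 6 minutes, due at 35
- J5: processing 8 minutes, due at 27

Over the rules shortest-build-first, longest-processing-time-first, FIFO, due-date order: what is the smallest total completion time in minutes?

107

SPT (increasing processing time): J1 J4 J5 J2 J3.
J1: 0→5
J4: 5→11
J5: 11→19
J2: 19→30
J3: 30→42
Sum = 5+11+19+30+42 = 107.
LPT (decreasing processing time): J3 J2 J5 J4 J1.
J3: 0→12
J2: 12→23
J5: 23→31
J4: 31→37
J1: 37→42
Sum = 12+23+31+37+42 = 145.
FIFO (arrival order): J1 J2 J3 J4 J5.
J1: 0→5
J2: 5→16
J3: 16→28
J4: 28→34
J5: 34→42
Sum = 5+16+28+34+42 = 125.
EDD (increasing due date): J3 J5 J4 J2 J1.
J3: 0→12
J5: 12→20
J4: 20→26
J2: 26→37
J1: 37→42
Sum = 12+20+26+37+42 = 137.
SPT 107, LPT 145, FIFO 125, EDD 137 → minimum 107.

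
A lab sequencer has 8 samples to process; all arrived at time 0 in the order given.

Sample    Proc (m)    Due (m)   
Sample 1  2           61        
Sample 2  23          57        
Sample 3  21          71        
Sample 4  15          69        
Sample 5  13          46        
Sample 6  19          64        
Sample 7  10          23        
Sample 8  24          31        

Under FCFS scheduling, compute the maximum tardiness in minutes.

96

FIFO (arrival order): Sample 1 Sample 2 Sample 3 Sample 4 Sample 5 Sample 6 Sample 7 Sample 8.
Sample 1: 0→2, due 61, tardiness 0
Sample 2: 2→25, due 57, tardiness 0
Sample 3: 25→46, due 71, tardiness 0
Sample 4: 46→61, due 69, tardiness 0
Sample 5: 61→74, due 46, tardiness 28
Sample 6: 74→93, due 64, tardiness 29
Sample 7: 93→103, due 23, tardiness 80
Sample 8: 103→127, due 31, tardiness 96
Maximum = 96.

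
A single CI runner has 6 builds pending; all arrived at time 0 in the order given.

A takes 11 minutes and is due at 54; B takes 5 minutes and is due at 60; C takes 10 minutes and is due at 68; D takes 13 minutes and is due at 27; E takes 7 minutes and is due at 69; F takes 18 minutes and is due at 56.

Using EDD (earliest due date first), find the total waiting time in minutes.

EDD (increasing due date): D A F B C E.
D: waits 0, runs 0→13
A: waits 13, runs 13→24
F: waits 24, runs 24→42
B: waits 42, runs 42→47
C: waits 47, runs 47→57
E: waits 57, runs 57→64
Sum = 0+13+24+42+47+57 = 183.

183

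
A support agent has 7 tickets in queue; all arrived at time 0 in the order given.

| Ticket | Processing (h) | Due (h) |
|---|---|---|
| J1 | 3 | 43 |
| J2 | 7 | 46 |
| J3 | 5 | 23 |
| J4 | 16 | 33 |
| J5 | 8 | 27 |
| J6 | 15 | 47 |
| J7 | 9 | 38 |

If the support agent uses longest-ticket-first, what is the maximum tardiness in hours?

37

LPT (decreasing processing time): J4 J6 J7 J5 J2 J3 J1.
J4: 0→16, due 33, tardiness 0
J6: 16→31, due 47, tardiness 0
J7: 31→40, due 38, tardiness 2
J5: 40→48, due 27, tardiness 21
J2: 48→55, due 46, tardiness 9
J3: 55→60, due 23, tardiness 37
J1: 60→63, due 43, tardiness 20
Maximum = 37.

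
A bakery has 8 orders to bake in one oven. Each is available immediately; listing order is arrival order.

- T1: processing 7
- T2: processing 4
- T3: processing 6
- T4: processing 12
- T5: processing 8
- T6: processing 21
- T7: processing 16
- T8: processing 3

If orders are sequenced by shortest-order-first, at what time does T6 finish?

77

SPT (increasing processing time): T8 T2 T3 T1 T5 T4 T7 T6.
T8: 0→3
T2: 3→7
T3: 7→13
T1: 13→20
T5: 20→28
T4: 28→40
T7: 40→56
T6: 56→77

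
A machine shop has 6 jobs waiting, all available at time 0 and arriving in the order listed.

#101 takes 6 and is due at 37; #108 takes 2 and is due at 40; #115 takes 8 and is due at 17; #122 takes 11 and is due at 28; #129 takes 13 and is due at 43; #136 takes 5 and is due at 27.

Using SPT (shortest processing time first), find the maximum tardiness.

SPT (increasing processing time): #108 #136 #101 #115 #122 #129.
#108: 0→2, due 40, tardiness 0
#136: 2→7, due 27, tardiness 0
#101: 7→13, due 37, tardiness 0
#115: 13→21, due 17, tardiness 4
#122: 21→32, due 28, tardiness 4
#129: 32→45, due 43, tardiness 2
Maximum = 4.

4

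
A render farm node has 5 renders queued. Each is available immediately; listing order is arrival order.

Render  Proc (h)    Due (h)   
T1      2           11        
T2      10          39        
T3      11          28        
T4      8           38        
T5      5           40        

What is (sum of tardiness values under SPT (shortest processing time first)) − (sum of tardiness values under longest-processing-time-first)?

-17

SPT (increasing processing time): T1 T5 T4 T2 T3.
T1: 0→2, due 11, tardiness 0
T5: 2→7, due 40, tardiness 0
T4: 7→15, due 38, tardiness 0
T2: 15→25, due 39, tardiness 0
T3: 25→36, due 28, tardiness 8
Sum = 0+0+0+0+8 = 8.
LPT (decreasing processing time): T3 T2 T4 T5 T1.
T3: 0→11, due 28, tardiness 0
T2: 11→21, due 39, tardiness 0
T4: 21→29, due 38, tardiness 0
T5: 29→34, due 40, tardiness 0
T1: 34→36, due 11, tardiness 25
Sum = 0+0+0+0+25 = 25.
Difference = 8 − 25 = -17.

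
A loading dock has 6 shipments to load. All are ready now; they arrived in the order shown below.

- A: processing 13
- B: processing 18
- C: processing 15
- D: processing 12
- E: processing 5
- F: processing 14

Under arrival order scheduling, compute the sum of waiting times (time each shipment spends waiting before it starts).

211

FIFO (arrival order): A B C D E F.
A: waits 0, runs 0→13
B: waits 13, runs 13→31
C: waits 31, runs 31→46
D: waits 46, runs 46→58
E: waits 58, runs 58→63
F: waits 63, runs 63→77
Sum = 0+13+31+46+58+63 = 211.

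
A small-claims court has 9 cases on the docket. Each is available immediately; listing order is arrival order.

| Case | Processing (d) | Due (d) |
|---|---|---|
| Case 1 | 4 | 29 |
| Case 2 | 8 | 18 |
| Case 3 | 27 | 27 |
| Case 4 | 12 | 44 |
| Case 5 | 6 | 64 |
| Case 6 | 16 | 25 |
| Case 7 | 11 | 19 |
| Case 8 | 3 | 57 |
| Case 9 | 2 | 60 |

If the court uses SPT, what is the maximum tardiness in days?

SPT (increasing processing time): Case 9 Case 8 Case 1 Case 5 Case 2 Case 7 Case 4 Case 6 Case 3.
Case 9: 0→2, due 60, tardiness 0
Case 8: 2→5, due 57, tardiness 0
Case 1: 5→9, due 29, tardiness 0
Case 5: 9→15, due 64, tardiness 0
Case 2: 15→23, due 18, tardiness 5
Case 7: 23→34, due 19, tardiness 15
Case 4: 34→46, due 44, tardiness 2
Case 6: 46→62, due 25, tardiness 37
Case 3: 62→89, due 27, tardiness 62
Maximum = 62.

62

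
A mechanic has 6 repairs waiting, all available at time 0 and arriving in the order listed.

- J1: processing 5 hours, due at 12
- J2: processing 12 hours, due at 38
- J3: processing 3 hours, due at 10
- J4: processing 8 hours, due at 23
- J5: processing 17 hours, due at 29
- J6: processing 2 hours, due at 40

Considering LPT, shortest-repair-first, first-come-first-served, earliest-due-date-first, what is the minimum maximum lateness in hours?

LPT (decreasing processing time): J5 J2 J4 J1 J3 J6.
J5: 0→17, due 29, lateness -12
J2: 17→29, due 38, lateness -9
J4: 29→37, due 23, lateness 14
J1: 37→42, due 12, lateness 30
J3: 42→45, due 10, lateness 35
J6: 45→47, due 40, lateness 7
Maximum = 35.
SPT (increasing processing time): J6 J3 J1 J4 J2 J5.
J6: 0→2, due 40, lateness -38
J3: 2→5, due 10, lateness -5
J1: 5→10, due 12, lateness -2
J4: 10→18, due 23, lateness -5
J2: 18→30, due 38, lateness -8
J5: 30→47, due 29, lateness 18
Maximum = 18.
FIFO (arrival order): J1 J2 J3 J4 J5 J6.
J1: 0→5, due 12, lateness -7
J2: 5→17, due 38, lateness -21
J3: 17→20, due 10, lateness 10
J4: 20→28, due 23, lateness 5
J5: 28→45, due 29, lateness 16
J6: 45→47, due 40, lateness 7
Maximum = 16.
EDD (increasing due date): J3 J1 J4 J5 J2 J6.
J3: 0→3, due 10, lateness -7
J1: 3→8, due 12, lateness -4
J4: 8→16, due 23, lateness -7
J5: 16→33, due 29, lateness 4
J2: 33→45, due 38, lateness 7
J6: 45→47, due 40, lateness 7
Maximum = 7.
LPT 35, SPT 18, FIFO 16, EDD 7 → minimum 7.

7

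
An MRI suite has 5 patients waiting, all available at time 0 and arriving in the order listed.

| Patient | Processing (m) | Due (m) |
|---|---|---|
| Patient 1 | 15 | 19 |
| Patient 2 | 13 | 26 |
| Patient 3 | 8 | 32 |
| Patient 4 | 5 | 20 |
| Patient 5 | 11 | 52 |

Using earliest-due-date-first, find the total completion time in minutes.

EDD (increasing due date): Patient 1 Patient 4 Patient 2 Patient 3 Patient 5.
Patient 1: 0→15
Patient 4: 15→20
Patient 2: 20→33
Patient 3: 33→41
Patient 5: 41→52
Sum = 15+20+33+41+52 = 161.

161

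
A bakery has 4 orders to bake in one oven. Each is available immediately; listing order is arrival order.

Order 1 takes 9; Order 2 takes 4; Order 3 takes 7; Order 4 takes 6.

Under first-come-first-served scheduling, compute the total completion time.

68

FIFO (arrival order): Order 1 Order 2 Order 3 Order 4.
Order 1: 0→9
Order 2: 9→13
Order 3: 13→20
Order 4: 20→26
Sum = 9+13+20+26 = 68.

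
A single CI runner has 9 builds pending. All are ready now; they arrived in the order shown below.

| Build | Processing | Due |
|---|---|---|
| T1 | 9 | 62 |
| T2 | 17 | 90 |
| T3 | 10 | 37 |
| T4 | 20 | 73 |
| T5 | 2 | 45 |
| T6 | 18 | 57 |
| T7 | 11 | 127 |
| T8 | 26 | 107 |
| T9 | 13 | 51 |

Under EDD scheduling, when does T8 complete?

115

EDD (increasing due date): T3 T5 T9 T6 T1 T4 T2 T8 T7.
T3: 0→10
T5: 10→12
T9: 12→25
T6: 25→43
T1: 43→52
T4: 52→72
T2: 72→89
T8: 89→115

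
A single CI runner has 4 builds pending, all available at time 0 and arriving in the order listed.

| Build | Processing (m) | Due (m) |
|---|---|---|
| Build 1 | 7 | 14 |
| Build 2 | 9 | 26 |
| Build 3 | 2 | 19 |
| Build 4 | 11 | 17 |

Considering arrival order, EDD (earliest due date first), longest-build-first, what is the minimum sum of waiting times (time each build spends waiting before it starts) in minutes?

FIFO (arrival order): Build 1 Build 2 Build 3 Build 4.
Build 1: waits 0, runs 0→7
Build 2: waits 7, runs 7→16
Build 3: waits 16, runs 16→18
Build 4: waits 18, runs 18→29
Sum = 0+7+16+18 = 41.
EDD (increasing due date): Build 1 Build 4 Build 3 Build 2.
Build 1: waits 0, runs 0→7
Build 4: waits 7, runs 7→18
Build 3: waits 18, runs 18→20
Build 2: waits 20, runs 20→29
Sum = 0+7+18+20 = 45.
LPT (decreasing processing time): Build 4 Build 2 Build 1 Build 3.
Build 4: waits 0, runs 0→11
Build 2: waits 11, runs 11→20
Build 1: waits 20, runs 20→27
Build 3: waits 27, runs 27→29
Sum = 0+11+20+27 = 58.
FIFO 41, EDD 45, LPT 58 → minimum 41.

41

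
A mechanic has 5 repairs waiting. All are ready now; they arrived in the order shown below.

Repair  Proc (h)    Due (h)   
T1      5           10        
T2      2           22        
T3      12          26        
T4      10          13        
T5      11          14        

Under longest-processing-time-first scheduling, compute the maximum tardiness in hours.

28

LPT (decreasing processing time): T3 T5 T4 T1 T2.
T3: 0→12, due 26, tardiness 0
T5: 12→23, due 14, tardiness 9
T4: 23→33, due 13, tardiness 20
T1: 33→38, due 10, tardiness 28
T2: 38→40, due 22, tardiness 18
Maximum = 28.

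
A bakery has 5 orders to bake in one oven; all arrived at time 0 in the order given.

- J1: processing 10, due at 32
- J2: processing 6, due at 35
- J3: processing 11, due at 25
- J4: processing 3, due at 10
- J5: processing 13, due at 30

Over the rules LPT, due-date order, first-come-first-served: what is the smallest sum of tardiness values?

13

LPT (decreasing processing time): J5 J3 J1 J2 J4.
J5: 0→13, due 30, tardiness 0
J3: 13→24, due 25, tardiness 0
J1: 24→34, due 32, tardiness 2
J2: 34→40, due 35, tardiness 5
J4: 40→43, due 10, tardiness 33
Sum = 0+0+2+5+33 = 40.
EDD (increasing due date): J4 J3 J5 J1 J2.
J4: 0→3, due 10, tardiness 0
J3: 3→14, due 25, tardiness 0
J5: 14→27, due 30, tardiness 0
J1: 27→37, due 32, tardiness 5
J2: 37→43, due 35, tardiness 8
Sum = 0+0+0+5+8 = 13.
FIFO (arrival order): J1 J2 J3 J4 J5.
J1: 0→10, due 32, tardiness 0
J2: 10→16, due 35, tardiness 0
J3: 16→27, due 25, tardiness 2
J4: 27→30, due 10, tardiness 20
J5: 30→43, due 30, tardiness 13
Sum = 0+0+2+20+13 = 35.
LPT 40, EDD 13, FIFO 35 → minimum 13.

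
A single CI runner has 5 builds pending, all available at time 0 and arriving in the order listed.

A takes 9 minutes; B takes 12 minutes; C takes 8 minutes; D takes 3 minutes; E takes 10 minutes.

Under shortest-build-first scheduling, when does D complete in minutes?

SPT (increasing processing time): D C A E B.
D: 0→3

3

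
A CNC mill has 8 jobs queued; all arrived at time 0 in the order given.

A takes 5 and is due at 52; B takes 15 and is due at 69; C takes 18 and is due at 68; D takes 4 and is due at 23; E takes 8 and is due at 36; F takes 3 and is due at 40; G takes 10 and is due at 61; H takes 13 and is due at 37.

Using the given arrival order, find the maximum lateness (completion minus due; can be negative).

FIFO (arrival order): A B C D E F G H.
A: 0→5, due 52, lateness -47
B: 5→20, due 69, lateness -49
C: 20→38, due 68, lateness -30
D: 38→42, due 23, lateness 19
E: 42→50, due 36, lateness 14
F: 50→53, due 40, lateness 13
G: 53→63, due 61, lateness 2
H: 63→76, due 37, lateness 39
Maximum = 39.

39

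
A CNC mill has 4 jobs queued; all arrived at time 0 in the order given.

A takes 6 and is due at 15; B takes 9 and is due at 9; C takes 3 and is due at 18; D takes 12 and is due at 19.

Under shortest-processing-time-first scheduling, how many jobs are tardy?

SPT (increasing processing time): C A B D.
C: 0→3, due 18, tardiness 0
A: 3→9, due 15, tardiness 0
B: 9→18, due 9, tardiness 9
D: 18→30, due 19, tardiness 11
Late jobs: 2.

2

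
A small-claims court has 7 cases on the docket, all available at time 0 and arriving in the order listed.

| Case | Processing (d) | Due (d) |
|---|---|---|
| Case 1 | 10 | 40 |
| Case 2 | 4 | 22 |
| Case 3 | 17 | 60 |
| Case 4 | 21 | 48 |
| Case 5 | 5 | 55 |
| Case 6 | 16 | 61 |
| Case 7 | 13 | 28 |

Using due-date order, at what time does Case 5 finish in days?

53

EDD (increasing due date): Case 2 Case 7 Case 1 Case 4 Case 5 Case 3 Case 6.
Case 2: 0→4
Case 7: 4→17
Case 1: 17→27
Case 4: 27→48
Case 5: 48→53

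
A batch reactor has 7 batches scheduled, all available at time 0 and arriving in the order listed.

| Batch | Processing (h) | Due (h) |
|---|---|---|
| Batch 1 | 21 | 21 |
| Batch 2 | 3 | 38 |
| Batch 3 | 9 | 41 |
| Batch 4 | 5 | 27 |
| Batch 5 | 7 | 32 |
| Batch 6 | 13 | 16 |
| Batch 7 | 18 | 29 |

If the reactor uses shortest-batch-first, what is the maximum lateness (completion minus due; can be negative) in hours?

55

SPT (increasing processing time): Batch 2 Batch 4 Batch 5 Batch 3 Batch 6 Batch 7 Batch 1.
Batch 2: 0→3, due 38, lateness -35
Batch 4: 3→8, due 27, lateness -19
Batch 5: 8→15, due 32, lateness -17
Batch 3: 15→24, due 41, lateness -17
Batch 6: 24→37, due 16, lateness 21
Batch 7: 37→55, due 29, lateness 26
Batch 1: 55→76, due 21, lateness 55
Maximum = 55.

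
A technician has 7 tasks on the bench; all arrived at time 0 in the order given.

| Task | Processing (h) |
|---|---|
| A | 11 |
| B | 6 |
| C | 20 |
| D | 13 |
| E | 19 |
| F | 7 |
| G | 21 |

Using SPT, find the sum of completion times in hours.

309

SPT (increasing processing time): B F A D E C G.
B: 0→6
F: 6→13
A: 13→24
D: 24→37
E: 37→56
C: 56→76
G: 76→97
Sum = 6+13+24+37+56+76+97 = 309.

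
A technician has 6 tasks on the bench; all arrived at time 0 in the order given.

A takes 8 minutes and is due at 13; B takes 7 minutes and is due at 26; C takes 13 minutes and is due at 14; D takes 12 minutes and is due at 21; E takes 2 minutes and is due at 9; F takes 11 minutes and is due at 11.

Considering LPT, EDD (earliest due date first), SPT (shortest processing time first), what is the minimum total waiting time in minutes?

96

LPT (decreasing processing time): C D F A B E.
C: waits 0, runs 0→13
D: waits 13, runs 13→25
F: waits 25, runs 25→36
A: waits 36, runs 36→44
B: waits 44, runs 44→51
E: waits 51, runs 51→53
Sum = 0+13+25+36+44+51 = 169.
EDD (increasing due date): E F A C D B.
E: waits 0, runs 0→2
F: waits 2, runs 2→13
A: waits 13, runs 13→21
C: waits 21, runs 21→34
D: waits 34, runs 34→46
B: waits 46, runs 46→53
Sum = 0+2+13+21+34+46 = 116.
SPT (increasing processing time): E B A F D C.
E: waits 0, runs 0→2
B: waits 2, runs 2→9
A: waits 9, runs 9→17
F: waits 17, runs 17→28
D: waits 28, runs 28→40
C: waits 40, runs 40→53
Sum = 0+2+9+17+28+40 = 96.
LPT 169, EDD 116, SPT 96 → minimum 96.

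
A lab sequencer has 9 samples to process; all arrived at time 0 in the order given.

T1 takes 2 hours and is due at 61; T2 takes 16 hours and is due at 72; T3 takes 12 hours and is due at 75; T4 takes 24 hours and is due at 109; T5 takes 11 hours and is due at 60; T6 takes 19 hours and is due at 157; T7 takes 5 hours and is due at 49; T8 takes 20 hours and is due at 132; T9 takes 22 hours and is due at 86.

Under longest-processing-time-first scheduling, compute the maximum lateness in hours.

LPT (decreasing processing time): T4 T9 T8 T6 T2 T3 T5 T7 T1.
T4: 0→24, due 109, lateness -85
T9: 24→46, due 86, lateness -40
T8: 46→66, due 132, lateness -66
T6: 66→85, due 157, lateness -72
T2: 85→101, due 72, lateness 29
T3: 101→113, due 75, lateness 38
T5: 113→124, due 60, lateness 64
T7: 124→129, due 49, lateness 80
T1: 129→131, due 61, lateness 70
Maximum = 80.

80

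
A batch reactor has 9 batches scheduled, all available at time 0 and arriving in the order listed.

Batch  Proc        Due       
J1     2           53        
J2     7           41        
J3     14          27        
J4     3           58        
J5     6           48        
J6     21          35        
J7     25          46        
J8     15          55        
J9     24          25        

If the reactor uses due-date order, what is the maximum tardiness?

EDD (increasing due date): J9 J3 J6 J2 J7 J5 J1 J8 J4.
J9: 0→24, due 25, tardiness 0
J3: 24→38, due 27, tardiness 11
J6: 38→59, due 35, tardiness 24
J2: 59→66, due 41, tardiness 25
J7: 66→91, due 46, tardiness 45
J5: 91→97, due 48, tardiness 49
J1: 97→99, due 53, tardiness 46
J8: 99→114, due 55, tardiness 59
J4: 114→117, due 58, tardiness 59
Maximum = 59.

59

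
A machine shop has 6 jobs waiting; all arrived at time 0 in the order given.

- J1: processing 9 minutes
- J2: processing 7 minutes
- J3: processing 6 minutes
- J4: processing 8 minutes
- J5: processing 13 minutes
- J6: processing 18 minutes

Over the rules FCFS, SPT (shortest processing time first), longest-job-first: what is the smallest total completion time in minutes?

FIFO (arrival order): J1 J2 J3 J4 J5 J6.
J1: 0→9
J2: 9→16
J3: 16→22
J4: 22→30
J5: 30→43
J6: 43→61
Sum = 9+16+22+30+43+61 = 181.
SPT (increasing processing time): J3 J2 J4 J1 J5 J6.
J3: 0→6
J2: 6→13
J4: 13→21
J1: 21→30
J5: 30→43
J6: 43→61
Sum = 6+13+21+30+43+61 = 174.
LPT (decreasing processing time): J6 J5 J1 J4 J2 J3.
J6: 0→18
J5: 18→31
J1: 31→40
J4: 40→48
J2: 48→55
J3: 55→61
Sum = 18+31+40+48+55+61 = 253.
FIFO 181, SPT 174, LPT 253 → minimum 174.

174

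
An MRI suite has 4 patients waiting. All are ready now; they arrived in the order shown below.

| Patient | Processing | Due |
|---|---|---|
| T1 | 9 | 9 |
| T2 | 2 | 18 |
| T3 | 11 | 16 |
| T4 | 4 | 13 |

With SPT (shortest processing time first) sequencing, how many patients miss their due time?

2

SPT (increasing processing time): T2 T4 T1 T3.
T2: 0→2, due 18, tardiness 0
T4: 2→6, due 13, tardiness 0
T1: 6→15, due 9, tardiness 6
T3: 15→26, due 16, tardiness 10
Late patients: 2.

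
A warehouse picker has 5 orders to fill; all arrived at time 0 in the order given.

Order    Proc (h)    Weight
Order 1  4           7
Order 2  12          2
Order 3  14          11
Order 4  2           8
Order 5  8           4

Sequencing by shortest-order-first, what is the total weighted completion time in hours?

SPT (increasing processing time): Order 4 Order 1 Order 5 Order 2 Order 3.
Order 4: finishes 2, weight 8, w·C = 16
Order 1: finishes 6, weight 7, w·C = 42
Order 5: finishes 14, weight 4, w·C = 56
Order 2: finishes 26, weight 2, w·C = 52
Order 3: finishes 40, weight 11, w·C = 440
Sum = 16+42+56+52+440 = 606.

606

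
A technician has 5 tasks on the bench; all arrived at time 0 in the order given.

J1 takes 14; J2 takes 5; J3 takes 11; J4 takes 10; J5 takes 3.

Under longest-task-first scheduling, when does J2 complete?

40

LPT (decreasing processing time): J1 J3 J4 J2 J5.
J1: 0→14
J3: 14→25
J4: 25→35
J2: 35→40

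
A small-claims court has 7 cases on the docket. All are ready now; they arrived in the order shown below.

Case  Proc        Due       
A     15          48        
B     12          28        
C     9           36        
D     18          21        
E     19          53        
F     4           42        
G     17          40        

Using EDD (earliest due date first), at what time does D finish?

18

EDD (increasing due date): D B C G F A E.
D: 0→18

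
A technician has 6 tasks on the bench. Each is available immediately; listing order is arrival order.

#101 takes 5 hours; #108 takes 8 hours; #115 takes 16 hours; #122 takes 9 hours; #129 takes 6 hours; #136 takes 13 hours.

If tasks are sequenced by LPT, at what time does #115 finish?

16

LPT (decreasing processing time): #115 #136 #122 #108 #129 #101.
#115: 0→16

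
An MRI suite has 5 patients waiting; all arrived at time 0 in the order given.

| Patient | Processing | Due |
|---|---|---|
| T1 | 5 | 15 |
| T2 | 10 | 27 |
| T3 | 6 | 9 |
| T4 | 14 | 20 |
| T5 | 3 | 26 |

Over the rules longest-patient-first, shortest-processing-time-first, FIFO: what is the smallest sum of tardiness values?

LPT (decreasing processing time): T4 T2 T3 T1 T5.
T4: 0→14, due 20, tardiness 0
T2: 14→24, due 27, tardiness 0
T3: 24→30, due 9, tardiness 21
T1: 30→35, due 15, tardiness 20
T5: 35→38, due 26, tardiness 12
Sum = 0+0+21+20+12 = 53.
SPT (increasing processing time): T5 T1 T3 T2 T4.
T5: 0→3, due 26, tardiness 0
T1: 3→8, due 15, tardiness 0
T3: 8→14, due 9, tardiness 5
T2: 14→24, due 27, tardiness 0
T4: 24→38, due 20, tardiness 18
Sum = 0+0+5+0+18 = 23.
FIFO (arrival order): T1 T2 T3 T4 T5.
T1: 0→5, due 15, tardiness 0
T2: 5→15, due 27, tardiness 0
T3: 15→21, due 9, tardiness 12
T4: 21→35, due 20, tardiness 15
T5: 35→38, due 26, tardiness 12
Sum = 0+0+12+15+12 = 39.
LPT 53, SPT 23, FIFO 39 → minimum 23.

23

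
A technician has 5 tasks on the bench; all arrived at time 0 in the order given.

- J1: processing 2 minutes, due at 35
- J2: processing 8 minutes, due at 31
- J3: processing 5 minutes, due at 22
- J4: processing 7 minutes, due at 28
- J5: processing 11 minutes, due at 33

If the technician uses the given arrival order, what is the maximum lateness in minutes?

0

FIFO (arrival order): J1 J2 J3 J4 J5.
J1: 0→2, due 35, lateness -33
J2: 2→10, due 31, lateness -21
J3: 10→15, due 22, lateness -7
J4: 15→22, due 28, lateness -6
J5: 22→33, due 33, lateness 0
Maximum = 0.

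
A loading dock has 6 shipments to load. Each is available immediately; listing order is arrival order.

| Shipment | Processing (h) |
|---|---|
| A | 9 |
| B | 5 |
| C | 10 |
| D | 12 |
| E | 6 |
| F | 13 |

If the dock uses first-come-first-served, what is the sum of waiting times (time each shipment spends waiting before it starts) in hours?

FIFO (arrival order): A B C D E F.
A: waits 0, runs 0→9
B: waits 9, runs 9→14
C: waits 14, runs 14→24
D: waits 24, runs 24→36
E: waits 36, runs 36→42
F: waits 42, runs 42→55
Sum = 0+9+14+24+36+42 = 125.

125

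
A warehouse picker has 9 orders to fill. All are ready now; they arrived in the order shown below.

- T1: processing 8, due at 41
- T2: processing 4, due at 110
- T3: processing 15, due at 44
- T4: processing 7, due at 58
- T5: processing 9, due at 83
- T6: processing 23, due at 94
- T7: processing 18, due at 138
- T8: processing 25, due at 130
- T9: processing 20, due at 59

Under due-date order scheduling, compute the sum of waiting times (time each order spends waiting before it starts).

449

EDD (increasing due date): T1 T3 T4 T9 T5 T6 T2 T8 T7.
T1: waits 0, runs 0→8
T3: waits 8, runs 8→23
T4: waits 23, runs 23→30
T9: waits 30, runs 30→50
T5: waits 50, runs 50→59
T6: waits 59, runs 59→82
T2: waits 82, runs 82→86
T8: waits 86, runs 86→111
T7: waits 111, runs 111→129
Sum = 0+8+23+30+50+59+82+86+111 = 449.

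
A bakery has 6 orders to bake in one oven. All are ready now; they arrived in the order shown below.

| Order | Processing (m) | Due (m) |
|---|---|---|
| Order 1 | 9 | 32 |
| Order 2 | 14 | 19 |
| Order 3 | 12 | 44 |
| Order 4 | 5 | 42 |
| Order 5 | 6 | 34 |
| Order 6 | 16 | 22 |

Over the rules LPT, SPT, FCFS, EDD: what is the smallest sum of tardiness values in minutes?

LPT (decreasing processing time): Order 6 Order 2 Order 3 Order 1 Order 5 Order 4.
Order 6: 0→16, due 22, tardiness 0
Order 2: 16→30, due 19, tardiness 11
Order 3: 30→42, due 44, tardiness 0
Order 1: 42→51, due 32, tardiness 19
Order 5: 51→57, due 34, tardiness 23
Order 4: 57→62, due 42, tardiness 20
Sum = 0+11+0+19+23+20 = 73.
SPT (increasing processing time): Order 4 Order 5 Order 1 Order 3 Order 2 Order 6.
Order 4: 0→5, due 42, tardiness 0
Order 5: 5→11, due 34, tardiness 0
Order 1: 11→20, due 32, tardiness 0
Order 3: 20→32, due 44, tardiness 0
Order 2: 32→46, due 19, tardiness 27
Order 6: 46→62, due 22, tardiness 40
Sum = 0+0+0+0+27+40 = 67.
FIFO (arrival order): Order 1 Order 2 Order 3 Order 4 Order 5 Order 6.
Order 1: 0→9, due 32, tardiness 0
Order 2: 9→23, due 19, tardiness 4
Order 3: 23→35, due 44, tardiness 0
Order 4: 35→40, due 42, tardiness 0
Order 5: 40→46, due 34, tardiness 12
Order 6: 46→62, due 22, tardiness 40
Sum = 0+4+0+0+12+40 = 56.
EDD (increasing due date): Order 2 Order 6 Order 1 Order 5 Order 4 Order 3.
Order 2: 0→14, due 19, tardiness 0
Order 6: 14→30, due 22, tardiness 8
Order 1: 30→39, due 32, tardiness 7
Order 5: 39→45, due 34, tardiness 11
Order 4: 45→50, due 42, tardiness 8
Order 3: 50→62, due 44, tardiness 18
Sum = 0+8+7+11+8+18 = 52.
LPT 73, SPT 67, FIFO 56, EDD 52 → minimum 52.

52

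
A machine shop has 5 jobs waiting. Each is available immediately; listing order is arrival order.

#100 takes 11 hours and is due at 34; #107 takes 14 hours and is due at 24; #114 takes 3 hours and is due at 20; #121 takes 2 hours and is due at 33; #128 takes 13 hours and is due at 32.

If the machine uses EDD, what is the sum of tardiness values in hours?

9

EDD (increasing due date): #114 #107 #128 #121 #100.
#114: 0→3, due 20, tardiness 0
#107: 3→17, due 24, tardiness 0
#128: 17→30, due 32, tardiness 0
#121: 30→32, due 33, tardiness 0
#100: 32→43, due 34, tardiness 9
Sum = 0+0+0+0+9 = 9.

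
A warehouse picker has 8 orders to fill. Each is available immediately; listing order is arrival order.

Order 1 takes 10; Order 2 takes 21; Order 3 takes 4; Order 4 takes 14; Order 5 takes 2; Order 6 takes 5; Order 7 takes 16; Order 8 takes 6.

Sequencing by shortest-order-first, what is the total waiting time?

SPT (increasing processing time): Order 5 Order 3 Order 6 Order 8 Order 1 Order 4 Order 7 Order 2.
Order 5: waits 0, runs 0→2
Order 3: waits 2, runs 2→6
Order 6: waits 6, runs 6→11
Order 8: waits 11, runs 11→17
Order 1: waits 17, runs 17→27
Order 4: waits 27, runs 27→41
Order 7: waits 41, runs 41→57
Order 2: waits 57, runs 57→78
Sum = 0+2+6+11+17+27+41+57 = 161.

161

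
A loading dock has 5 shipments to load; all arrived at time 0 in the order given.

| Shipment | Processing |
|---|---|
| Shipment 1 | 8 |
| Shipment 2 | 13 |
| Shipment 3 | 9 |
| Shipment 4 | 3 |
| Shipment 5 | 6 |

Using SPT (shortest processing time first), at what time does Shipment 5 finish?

SPT (increasing processing time): Shipment 4 Shipment 5 Shipment 1 Shipment 3 Shipment 2.
Shipment 4: 0→3
Shipment 5: 3→9

9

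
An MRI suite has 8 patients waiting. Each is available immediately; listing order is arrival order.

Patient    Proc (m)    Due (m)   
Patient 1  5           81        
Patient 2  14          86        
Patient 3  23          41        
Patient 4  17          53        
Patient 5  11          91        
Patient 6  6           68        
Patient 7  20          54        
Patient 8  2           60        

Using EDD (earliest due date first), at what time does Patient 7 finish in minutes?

60

EDD (increasing due date): Patient 3 Patient 4 Patient 7 Patient 8 Patient 6 Patient 1 Patient 2 Patient 5.
Patient 3: 0→23
Patient 4: 23→40
Patient 7: 40→60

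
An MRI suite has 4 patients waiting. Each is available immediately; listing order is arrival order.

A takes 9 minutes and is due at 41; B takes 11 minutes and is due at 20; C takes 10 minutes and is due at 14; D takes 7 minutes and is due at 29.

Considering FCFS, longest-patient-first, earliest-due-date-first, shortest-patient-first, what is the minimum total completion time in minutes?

FIFO (arrival order): A B C D.
A: 0→9
B: 9→20
C: 20→30
D: 30→37
Sum = 9+20+30+37 = 96.
LPT (decreasing processing time): B C A D.
B: 0→11
C: 11→21
A: 21→30
D: 30→37
Sum = 11+21+30+37 = 99.
EDD (increasing due date): C B D A.
C: 0→10
B: 10→21
D: 21→28
A: 28→37
Sum = 10+21+28+37 = 96.
SPT (increasing processing time): D A C B.
D: 0→7
A: 7→16
C: 16→26
B: 26→37
Sum = 7+16+26+37 = 86.
FIFO 96, LPT 99, EDD 96, SPT 86 → minimum 86.

86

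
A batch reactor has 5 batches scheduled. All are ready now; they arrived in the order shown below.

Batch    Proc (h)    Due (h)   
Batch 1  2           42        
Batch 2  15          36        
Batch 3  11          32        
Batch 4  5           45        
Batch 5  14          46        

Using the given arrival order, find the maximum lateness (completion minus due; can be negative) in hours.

FIFO (arrival order): Batch 1 Batch 2 Batch 3 Batch 4 Batch 5.
Batch 1: 0→2, due 42, lateness -40
Batch 2: 2→17, due 36, lateness -19
Batch 3: 17→28, due 32, lateness -4
Batch 4: 28→33, due 45, lateness -12
Batch 5: 33→47, due 46, lateness 1
Maximum = 1.

1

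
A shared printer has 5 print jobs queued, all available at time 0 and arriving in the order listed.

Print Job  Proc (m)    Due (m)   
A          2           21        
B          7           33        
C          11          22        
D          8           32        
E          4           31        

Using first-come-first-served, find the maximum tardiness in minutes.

1

FIFO (arrival order): A B C D E.
A: 0→2, due 21, tardiness 0
B: 2→9, due 33, tardiness 0
C: 9→20, due 22, tardiness 0
D: 20→28, due 32, tardiness 0
E: 28→32, due 31, tardiness 1
Maximum = 1.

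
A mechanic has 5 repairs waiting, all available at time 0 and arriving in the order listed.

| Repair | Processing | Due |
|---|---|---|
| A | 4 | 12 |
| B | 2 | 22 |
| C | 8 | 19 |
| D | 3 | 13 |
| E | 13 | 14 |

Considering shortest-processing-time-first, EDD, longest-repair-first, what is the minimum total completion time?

SPT (increasing processing time): B D A C E.
B: 0→2
D: 2→5
A: 5→9
C: 9→17
E: 17→30
Sum = 2+5+9+17+30 = 63.
EDD (increasing due date): A D E C B.
A: 0→4
D: 4→7
E: 7→20
C: 20→28
B: 28→30
Sum = 4+7+20+28+30 = 89.
LPT (decreasing processing time): E C A D B.
E: 0→13
C: 13→21
A: 21→25
D: 25→28
B: 28→30
Sum = 13+21+25+28+30 = 117.
SPT 63, EDD 89, LPT 117 → minimum 63.

63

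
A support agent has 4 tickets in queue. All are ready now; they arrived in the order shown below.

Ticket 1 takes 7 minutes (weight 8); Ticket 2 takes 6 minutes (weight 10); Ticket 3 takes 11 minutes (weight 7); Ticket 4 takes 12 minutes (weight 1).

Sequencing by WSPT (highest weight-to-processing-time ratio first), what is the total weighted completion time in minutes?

368

WSPT (decreasing weight/processing-time ratio): Ticket 2 Ticket 1 Ticket 3 Ticket 4.
Ticket 2: finishes 6, weight 10, w·C = 60
Ticket 1: finishes 13, weight 8, w·C = 104
Ticket 3: finishes 24, weight 7, w·C = 168
Ticket 4: finishes 36, weight 1, w·C = 36
Sum = 60+104+168+36 = 368.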